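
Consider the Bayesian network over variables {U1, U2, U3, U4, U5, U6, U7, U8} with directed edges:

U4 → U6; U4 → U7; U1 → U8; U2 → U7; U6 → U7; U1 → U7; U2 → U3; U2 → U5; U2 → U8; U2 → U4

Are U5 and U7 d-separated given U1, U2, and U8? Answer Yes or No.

We examine all 4 paths between U5 and U7:
  1. U5 ← U2 → U4 → U6 → U7 — U2:fork[blocks]; U4:chain[open]; U6:chain[open] ⇒ blocked
  2. U5 ← U2 → U4 → U7 — U2:fork[blocks]; U4:chain[open] ⇒ blocked
  3. U5 ← U2 → U8 ← U1 → U7 — U2:fork[blocks]; U8:collider[open]; U1:fork[blocks] ⇒ blocked
  4. U5 ← U2 → U7 — U2:fork[blocks] ⇒ blocked
All paths are blocked; U5 ⊥ U7 | {U1, U2, U8} holds.

Yes — U5 and U7 are d-separated given {U1, U2, U8}.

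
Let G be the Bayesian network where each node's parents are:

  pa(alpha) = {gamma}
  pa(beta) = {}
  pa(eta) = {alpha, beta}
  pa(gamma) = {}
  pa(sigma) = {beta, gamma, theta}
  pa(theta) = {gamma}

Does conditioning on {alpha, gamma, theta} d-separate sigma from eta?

No

There are 3 undirected paths between sigma and eta; checking each against the conditioning set {alpha, gamma, theta}:
Path 1: sigma ← theta ← gamma → alpha → eta
  theta is a chain here and theta is conditioned on, so the path is blocked at theta.
Path 2: sigma ← beta → eta
  beta is a fork and beta is not conditioned on — no node blocks this path, so it is active.
Path 3: sigma ← gamma → alpha → eta
  gamma is a fork here and gamma is conditioned on, so the path is blocked at gamma.
Because an active path exists, sigma and eta are not d-separated.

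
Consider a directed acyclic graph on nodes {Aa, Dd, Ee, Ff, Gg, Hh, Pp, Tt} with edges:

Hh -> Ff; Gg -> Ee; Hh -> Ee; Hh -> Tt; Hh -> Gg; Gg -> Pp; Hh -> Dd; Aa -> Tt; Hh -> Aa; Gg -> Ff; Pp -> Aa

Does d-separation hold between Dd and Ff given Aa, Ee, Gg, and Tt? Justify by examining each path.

No — Dd and Ff are not d-separated given {Aa, Ee, Gg, Tt}.

5 paths connect Dd and Ff; each must be blocked for d-separation to hold:
  1. Dd ← Hh → Tt ← Aa ← Pp ← Gg → Ff — Hh:fork[open]; Tt:collider[open]; Aa:chain[blocks]; Pp:chain[open]; Gg:fork[blocks] ⇒ blocked
  2. Dd ← Hh → Aa ← Pp ← Gg → Ff — Hh:fork[open]; Aa:collider[open]; Pp:chain[open]; Gg:fork[blocks] ⇒ blocked
  3. Dd ← Hh → Ff — Hh:fork[open] ⇒ active
  4. Dd ← Hh → Ee ← Gg → Ff — Hh:fork[open]; Ee:collider[open]; Gg:fork[blocks] ⇒ blocked
  5. Dd ← Hh → Gg → Ff — Hh:fork[open]; Gg:chain[blocks] ⇒ blocked
Because an active path exists, Dd and Ff are not d-separated.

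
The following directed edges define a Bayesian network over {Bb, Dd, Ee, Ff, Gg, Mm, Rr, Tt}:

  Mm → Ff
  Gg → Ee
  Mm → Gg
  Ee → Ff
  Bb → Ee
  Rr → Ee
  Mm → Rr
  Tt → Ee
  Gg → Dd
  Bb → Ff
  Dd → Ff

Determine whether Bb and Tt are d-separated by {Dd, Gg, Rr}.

Yes — Bb and Tt are d-separated given {Dd, Gg, Rr}.

We examine all 6 paths between Bb and Tt:
Path 1: Bb → Ff ← Ee ← Tt
  Ff is a collider here and neither Ff nor any of its descendants is conditioned on, so the collider stays closed — the path is blocked at Ff.
Path 2: Bb → Ff ← Mm → Rr → Ee ← Tt
  Ff is a collider here and neither Ff nor any of its descendants is conditioned on, so the collider stays closed — the path is blocked at Ff.
Path 3: Bb → Ff ← Mm → Gg → Ee ← Tt
  Ff is a collider here and neither Ff nor any of its descendants is conditioned on, so the collider stays closed — the path is blocked at Ff.
Path 4: Bb → Ff ← Dd ← Gg → Ee ← Tt
  Ff is a collider here and neither Ff nor any of its descendants is conditioned on, so the collider stays closed — the path is blocked at Ff.
Path 5: Bb → Ff ← Dd ← Gg ← Mm → Rr → Ee ← Tt
  Ff is a collider here and neither Ff nor any of its descendants is conditioned on, so the collider stays closed — the path is blocked at Ff.
Path 6: Bb → Ee ← Tt
  Ee is a collider here and neither Ee nor any of its descendants is conditioned on, so the collider stays closed — the path is blocked at Ee.
Since every path is blocked, d-separation holds.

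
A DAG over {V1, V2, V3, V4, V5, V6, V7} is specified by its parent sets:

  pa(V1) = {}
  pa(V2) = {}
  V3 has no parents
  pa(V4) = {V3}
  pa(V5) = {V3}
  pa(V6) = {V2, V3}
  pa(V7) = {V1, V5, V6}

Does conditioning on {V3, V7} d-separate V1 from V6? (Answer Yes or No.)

No

Enumerating the 2 paths from V1 to V6 and testing each for blocking by {V3, V7}:
  1. V1 → V7 ← V5 ← V3 → V6 — V7:collider[open]; V5:chain[open]; V3:fork[blocks] ⇒ blocked
  2. V1 → V7 ← V6 — V7:collider[open] ⇒ active
Because an active path exists, V1 and V6 are not d-separated.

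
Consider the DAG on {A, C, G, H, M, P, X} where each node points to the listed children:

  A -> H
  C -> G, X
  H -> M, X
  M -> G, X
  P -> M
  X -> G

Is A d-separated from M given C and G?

No

Enumerating the 4 paths from A to M and testing each for blocking by {C, G}:
Path 1: A → H → X → G ← M
  H is a chain and H is not conditioned on; X is a chain and X is not conditioned on; G is a collider and G is conditioned on, which opens it — no node blocks this path, so it is active.
Path 2: A → H → X ← C → G ← M
  C is a fork here and C is conditioned on, so the path is blocked at C.
Path 3: A → H → X ← M
  H is a chain and H is not conditioned on; X is a collider and its descendant G is conditioned on, which opens it — no node blocks this path, so it is active.
Path 4: A → H → M
  H is a chain and H is not conditioned on — no node blocks this path, so it is active.
At least one path is unblocked, so d-separation fails.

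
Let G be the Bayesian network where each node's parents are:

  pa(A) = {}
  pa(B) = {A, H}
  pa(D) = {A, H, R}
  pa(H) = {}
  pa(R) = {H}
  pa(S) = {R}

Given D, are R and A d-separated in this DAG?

4 paths connect R and A; each must be blocked for d-separation to hold:
Path 1: R ← H → D ← A
  H is a fork and H is not conditioned on; D is a collider and D is conditioned on, which opens it — no node blocks this path, so it is active.
Path 2: R ← H → B ← A
  B is a collider here and neither B nor any of its descendants is conditioned on, so the collider stays closed — the path is blocked at B.
Path 3: R → D ← H → B ← A
  B is a collider here and neither B nor any of its descendants is conditioned on, so the collider stays closed — the path is blocked at B.
Path 4: R → D ← A
  D is a collider and D is conditioned on, which opens it — no node blocks this path, so it is active.
At least one path is unblocked, so d-separation fails.

No — R and A are not d-separated given {D}.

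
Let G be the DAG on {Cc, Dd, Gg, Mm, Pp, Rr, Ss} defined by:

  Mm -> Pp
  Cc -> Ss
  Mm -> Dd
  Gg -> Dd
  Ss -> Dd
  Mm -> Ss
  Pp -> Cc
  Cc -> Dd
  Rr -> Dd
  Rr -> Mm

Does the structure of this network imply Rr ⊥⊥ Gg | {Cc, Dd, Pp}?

No

6 paths connect Rr and Gg; each must be blocked for d-separation to hold:
  1. Rr → Mm → Pp → Cc → Ss → Dd ← Gg — Mm:chain[open]; Pp:chain[blocks]; Cc:chain[blocks]; Ss:chain[open]; Dd:collider[open] ⇒ blocked
  2. Rr → Mm → Pp → Cc → Dd ← Gg — Mm:chain[open]; Pp:chain[blocks]; Cc:chain[blocks]; Dd:collider[open] ⇒ blocked
  3. Rr → Mm → Ss ← Cc → Dd ← Gg — Mm:chain[open]; Ss:collider[open]; Cc:fork[blocks]; Dd:collider[open] ⇒ blocked
  4. Rr → Mm → Ss → Dd ← Gg — Mm:chain[open]; Ss:chain[open]; Dd:collider[open] ⇒ active
  5. Rr → Mm → Dd ← Gg — Mm:chain[open]; Dd:collider[open] ⇒ active
  6. Rr → Dd ← Gg — Dd:collider[open] ⇒ active
Since the path Rr → Mm → Ss → Dd ← Gg is active, Rr and Gg are not d-separated given {Cc, Dd, Pp}.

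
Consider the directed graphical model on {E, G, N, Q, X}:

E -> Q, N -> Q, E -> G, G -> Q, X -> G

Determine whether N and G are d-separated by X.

2 paths connect N and G; each must be blocked for d-separation to hold:
  1. N → Q ← E → G — Q:collider[blocks]; E:fork[open] ⇒ blocked
  2. N → Q ← G — Q:collider[blocks] ⇒ blocked
All paths are blocked; N ⊥ G | {X} holds.

Yes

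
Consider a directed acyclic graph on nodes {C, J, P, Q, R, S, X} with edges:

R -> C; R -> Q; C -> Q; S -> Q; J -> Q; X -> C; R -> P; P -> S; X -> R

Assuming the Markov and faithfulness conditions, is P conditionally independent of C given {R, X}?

We examine all 6 paths between P and C:
Path 1: P ← R → Q ← C
  R is a fork here and R is conditioned on, so the path is blocked at R.
Path 2: P ← R → C
  R is a fork here and R is conditioned on, so the path is blocked at R.
Path 3: P ← R ← X → C
  R is a chain here and R is conditioned on, so the path is blocked at R.
Path 4: P → S → Q ← R → C
  Q is a collider here and neither Q nor any of its descendants is conditioned on, so the collider stays closed — the path is blocked at Q.
Path 5: P → S → Q ← R ← X → C
  Q is a collider here and neither Q nor any of its descendants is conditioned on, so the collider stays closed — the path is blocked at Q.
Path 6: P → S → Q ← C
  Q is a collider here and neither Q nor any of its descendants is conditioned on, so the collider stays closed — the path is blocked at Q.
Every path is blocked, so P and C are d-separated given {R, X}.

Yes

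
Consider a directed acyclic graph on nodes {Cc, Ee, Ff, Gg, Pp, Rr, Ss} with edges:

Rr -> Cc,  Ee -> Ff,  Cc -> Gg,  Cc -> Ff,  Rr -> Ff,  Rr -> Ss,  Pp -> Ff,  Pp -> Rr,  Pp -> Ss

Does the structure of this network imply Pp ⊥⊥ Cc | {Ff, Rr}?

We examine all 6 paths between Pp and Cc:
Path 1: Pp → Ff ← Cc
  Ff is a collider and Ff is conditioned on, which opens it — no node blocks this path, so it is active.
Path 2: Pp → Ff ← Rr → Cc
  Rr is a fork here and Rr is conditioned on, so the path is blocked at Rr.
Path 3: Pp → Ss ← Rr → Cc
  Ss is a collider here and neither Ss nor any of its descendants is conditioned on, so the collider stays closed — the path is blocked at Ss.
Path 4: Pp → Ss ← Rr → Ff ← Cc
  Ss is a collider here and neither Ss nor any of its descendants is conditioned on, so the collider stays closed — the path is blocked at Ss.
Path 5: Pp → Rr → Cc
  Rr is a chain here and Rr is conditioned on, so the path is blocked at Rr.
Path 6: Pp → Rr → Ff ← Cc
  Rr is a chain here and Rr is conditioned on, so the path is blocked at Rr.
Because an active path exists, Pp and Cc are not d-separated.

No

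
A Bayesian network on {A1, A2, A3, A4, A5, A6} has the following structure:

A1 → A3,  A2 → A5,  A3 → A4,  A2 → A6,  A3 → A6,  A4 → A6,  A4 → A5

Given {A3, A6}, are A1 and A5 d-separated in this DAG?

Enumerating the 4 paths from A1 to A5 and testing each for blocking by {A3, A6}:
Path 1: A1 → A3 → A6 ← A2 → A5
  A3 is a chain here and A3 is conditioned on, so the path is blocked at A3.
Path 2: A1 → A3 → A6 ← A4 → A5
  A3 is a chain here and A3 is conditioned on, so the path is blocked at A3.
Path 3: A1 → A3 → A4 → A5
  A3 is a chain here and A3 is conditioned on, so the path is blocked at A3.
Path 4: A1 → A3 → A4 → A6 ← A2 → A5
  A3 is a chain here and A3 is conditioned on, so the path is blocked at A3.
Since every path is blocked, d-separation holds.

Yes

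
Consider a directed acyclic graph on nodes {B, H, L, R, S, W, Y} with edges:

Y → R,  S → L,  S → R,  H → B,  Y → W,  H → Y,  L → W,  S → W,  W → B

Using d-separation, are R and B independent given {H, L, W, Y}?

Yes

There are 6 undirected paths between R and B; checking each against the conditioning set {H, L, W, Y}:
Path 1: R ← S → L → W → B
  L is a chain here and L is conditioned on, so the path is blocked at L.
Path 2: R ← S → L → W ← Y ← H → B
  L is a chain here and L is conditioned on, so the path is blocked at L.
Path 3: R ← S → W → B
  W is a chain here and W is conditioned on, so the path is blocked at W.
Path 4: R ← S → W ← Y ← H → B
  Y is a chain here and Y is conditioned on, so the path is blocked at Y.
Path 5: R ← Y ← H → B
  Y is a chain here and Y is conditioned on, so the path is blocked at Y.
Path 6: R ← Y → W → B
  Y is a fork here and Y is conditioned on, so the path is blocked at Y.
All paths are blocked; R ⊥ B | {H, L, W, Y} holds.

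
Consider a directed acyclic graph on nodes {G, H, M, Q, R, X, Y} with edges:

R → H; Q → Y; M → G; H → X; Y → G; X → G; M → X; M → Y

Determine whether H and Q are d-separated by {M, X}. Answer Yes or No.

We examine all 4 paths between H and Q:
  1. H → X ← M → G ← Y ← Q — X:collider[open]; M:fork[blocks]; G:collider[blocks]; Y:chain[open] ⇒ blocked
  2. H → X ← M → Y ← Q — X:collider[open]; M:fork[blocks]; Y:collider[blocks] ⇒ blocked
  3. H → X → G ← M → Y ← Q — X:chain[blocks]; G:collider[blocks]; M:fork[blocks]; Y:collider[blocks] ⇒ blocked
  4. H → X → G ← Y ← Q — X:chain[blocks]; G:collider[blocks]; Y:chain[open] ⇒ blocked
Since every path is blocked, d-separation holds.

Yes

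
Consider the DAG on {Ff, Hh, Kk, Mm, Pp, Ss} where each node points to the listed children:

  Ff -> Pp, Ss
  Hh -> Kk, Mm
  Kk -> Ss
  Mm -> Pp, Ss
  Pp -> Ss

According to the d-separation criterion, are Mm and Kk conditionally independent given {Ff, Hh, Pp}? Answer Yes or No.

Enumerating the 4 paths from Mm to Kk and testing each for blocking by {Ff, Hh, Pp}:
  1. Mm ← Hh → Kk — Hh:fork[blocks] ⇒ blocked
  2. Mm → Ss ← Kk — Ss:collider[blocks] ⇒ blocked
  3. Mm → Pp ← Ff → Ss ← Kk — Pp:collider[open]; Ff:fork[blocks]; Ss:collider[blocks] ⇒ blocked
  4. Mm → Pp → Ss ← Kk — Pp:chain[blocks]; Ss:collider[blocks] ⇒ blocked
Since every path is blocked, d-separation holds.

Yes — Mm and Kk are d-separated given {Ff, Hh, Pp}.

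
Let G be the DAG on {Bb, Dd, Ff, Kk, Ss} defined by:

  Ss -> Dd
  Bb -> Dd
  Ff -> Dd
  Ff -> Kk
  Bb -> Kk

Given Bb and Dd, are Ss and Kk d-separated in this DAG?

No

We examine all 2 paths between Ss and Kk:
  1. Ss → Dd ← Ff → Kk — Dd:collider[open]; Ff:fork[open] ⇒ active
  2. Ss → Dd ← Bb → Kk — Dd:collider[open]; Bb:fork[blocks] ⇒ blocked
Since the path Ss → Dd ← Ff → Kk is active, Ss and Kk are not d-separated given {Bb, Dd}.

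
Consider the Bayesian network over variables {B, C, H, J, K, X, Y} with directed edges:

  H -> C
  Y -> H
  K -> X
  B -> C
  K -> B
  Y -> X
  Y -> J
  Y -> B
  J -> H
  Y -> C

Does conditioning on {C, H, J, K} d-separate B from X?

No

5 paths connect B and X; each must be blocked for d-separation to hold:
Path 1: B → C ← H ← J ← Y → X
  H is a chain here and H is conditioned on, so the path is blocked at H.
Path 2: B → C ← H ← Y → X
  H is a chain here and H is conditioned on, so the path is blocked at H.
Path 3: B → C ← Y → X
  C is a collider and C is conditioned on, which opens it; Y is a fork and Y is not conditioned on — no node blocks this path, so it is active.
Path 4: B ← Y → X
  Y is a fork and Y is not conditioned on — no node blocks this path, so it is active.
Path 5: B ← K → X
  K is a fork here and K is conditioned on, so the path is blocked at K.
Because an active path exists, B and X are not d-separated.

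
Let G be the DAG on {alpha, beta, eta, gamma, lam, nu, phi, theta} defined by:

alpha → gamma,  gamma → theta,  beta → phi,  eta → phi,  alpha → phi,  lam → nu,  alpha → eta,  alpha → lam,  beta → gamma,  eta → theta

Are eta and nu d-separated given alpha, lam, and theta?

Enumerating the 5 paths from eta to nu and testing each for blocking by {alpha, lam, theta}:
  1. eta → theta ← gamma ← beta → phi ← alpha → lam → nu — theta:collider[open]; gamma:chain[open]; beta:fork[open]; phi:collider[blocks]; alpha:fork[blocks]; lam:chain[blocks] ⇒ blocked
  2. eta → theta ← gamma ← alpha → lam → nu — theta:collider[open]; gamma:chain[open]; alpha:fork[blocks]; lam:chain[blocks] ⇒ blocked
  3. eta ← alpha → lam → nu — alpha:fork[blocks]; lam:chain[blocks] ⇒ blocked
  4. eta → phi ← beta → gamma ← alpha → lam → nu — phi:collider[blocks]; beta:fork[open]; gamma:collider[open]; alpha:fork[blocks]; lam:chain[blocks] ⇒ blocked
  5. eta → phi ← alpha → lam → nu — phi:collider[blocks]; alpha:fork[blocks]; lam:chain[blocks] ⇒ blocked
Since every path is blocked, d-separation holds.

Yes — eta and nu are d-separated given {alpha, lam, theta}.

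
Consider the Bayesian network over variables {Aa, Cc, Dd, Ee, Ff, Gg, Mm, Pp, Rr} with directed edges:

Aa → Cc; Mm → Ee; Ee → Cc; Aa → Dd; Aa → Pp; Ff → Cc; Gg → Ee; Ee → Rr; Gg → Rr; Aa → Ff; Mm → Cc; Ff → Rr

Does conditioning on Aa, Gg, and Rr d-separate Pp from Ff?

Yes

Enumerating the 6 paths from Pp to Ff and testing each for blocking by {Aa, Gg, Rr}:
  1. Pp ← Aa → Ff — Aa:fork[blocks] ⇒ blocked
  2. Pp ← Aa → Cc ← Ff — Aa:fork[blocks]; Cc:collider[blocks] ⇒ blocked
  3. Pp ← Aa → Cc ← Ee ← Gg → Rr ← Ff — Aa:fork[blocks]; Cc:collider[blocks]; Ee:chain[open]; Gg:fork[blocks]; Rr:collider[open] ⇒ blocked
  4. Pp ← Aa → Cc ← Ee → Rr ← Ff — Aa:fork[blocks]; Cc:collider[blocks]; Ee:fork[open]; Rr:collider[open] ⇒ blocked
  5. Pp ← Aa → Cc ← Mm → Ee ← Gg → Rr ← Ff — Aa:fork[blocks]; Cc:collider[blocks]; Mm:fork[open]; Ee:collider[open]; Gg:fork[blocks]; Rr:collider[open] ⇒ blocked
  6. Pp ← Aa → Cc ← Mm → Ee → Rr ← Ff — Aa:fork[blocks]; Cc:collider[blocks]; Mm:fork[open]; Ee:chain[open]; Rr:collider[open] ⇒ blocked
All paths are blocked; Pp ⊥ Ff | {Aa, Gg, Rr} holds.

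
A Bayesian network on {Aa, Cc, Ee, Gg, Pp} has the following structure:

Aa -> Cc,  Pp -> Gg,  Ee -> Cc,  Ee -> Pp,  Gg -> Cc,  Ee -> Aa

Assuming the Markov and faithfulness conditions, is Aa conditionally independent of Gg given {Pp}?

4 paths connect Aa and Gg; each must be blocked for d-separation to hold:
Path 1: Aa → Cc ← Gg
  Cc is a collider here and neither Cc nor any of its descendants is conditioned on, so the collider stays closed — the path is blocked at Cc.
Path 2: Aa → Cc ← Ee → Pp → Gg
  Cc is a collider here and neither Cc nor any of its descendants is conditioned on, so the collider stays closed — the path is blocked at Cc.
Path 3: Aa ← Ee → Cc ← Gg
  Cc is a collider here and neither Cc nor any of its descendants is conditioned on, so the collider stays closed — the path is blocked at Cc.
Path 4: Aa ← Ee → Pp → Gg
  Pp is a chain here and Pp is conditioned on, so the path is blocked at Pp.
All paths are blocked; Aa ⊥ Gg | {Pp} holds.

Yes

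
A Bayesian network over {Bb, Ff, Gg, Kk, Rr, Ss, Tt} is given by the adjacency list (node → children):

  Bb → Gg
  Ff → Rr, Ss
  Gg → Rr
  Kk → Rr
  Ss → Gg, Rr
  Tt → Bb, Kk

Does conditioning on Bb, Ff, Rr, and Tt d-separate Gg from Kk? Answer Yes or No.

There are 4 undirected paths between Gg and Kk; checking each against the conditioning set {Bb, Ff, Rr, Tt}:
Path 1: Gg ← Ss → Rr ← Kk
  Ss is a fork and Ss is not conditioned on; Rr is a collider and Rr is conditioned on, which opens it — no node blocks this path, so it is active.
Path 2: Gg ← Ss ← Ff → Rr ← Kk
  Ff is a fork here and Ff is conditioned on, so the path is blocked at Ff.
Path 3: Gg → Rr ← Kk
  Rr is a collider and Rr is conditioned on, which opens it — no node blocks this path, so it is active.
Path 4: Gg ← Bb ← Tt → Kk
  Bb is a chain here and Bb is conditioned on, so the path is blocked at Bb.
Since the path Gg ← Ss → Rr ← Kk is active, Gg and Kk are not d-separated given {Bb, Ff, Rr, Tt}.

No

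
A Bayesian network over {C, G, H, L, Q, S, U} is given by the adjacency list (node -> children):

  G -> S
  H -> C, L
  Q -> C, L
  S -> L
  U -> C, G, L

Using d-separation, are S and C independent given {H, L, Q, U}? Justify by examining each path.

Enumerating the 6 paths from S to C and testing each for blocking by {H, L, Q, U}:
  1. S → L ← H → C — L:collider[open]; H:fork[blocks] ⇒ blocked
  2. S → L ← U → C — L:collider[open]; U:fork[blocks] ⇒ blocked
  3. S → L ← Q → C — L:collider[open]; Q:fork[blocks] ⇒ blocked
  4. S ← G ← U → C — G:chain[open]; U:fork[blocks] ⇒ blocked
  5. S ← G ← U → L ← H → C — G:chain[open]; U:fork[blocks]; L:collider[open]; H:fork[blocks] ⇒ blocked
  6. S ← G ← U → L ← Q → C — G:chain[open]; U:fork[blocks]; L:collider[open]; Q:fork[blocks] ⇒ blocked
Since every path is blocked, d-separation holds.

Yes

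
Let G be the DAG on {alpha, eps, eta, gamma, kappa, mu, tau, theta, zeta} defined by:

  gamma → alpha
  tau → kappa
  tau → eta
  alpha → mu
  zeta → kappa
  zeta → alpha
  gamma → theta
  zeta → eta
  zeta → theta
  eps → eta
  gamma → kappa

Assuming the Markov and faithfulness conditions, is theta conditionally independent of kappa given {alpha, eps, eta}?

Enumerating the 6 paths from theta to kappa and testing each for blocking by {alpha, eps, eta}:
Path 1: theta ← gamma → alpha ← zeta → eta ← tau → kappa
  gamma is a fork and gamma is not conditioned on; alpha is a collider and alpha is conditioned on, which opens it; zeta is a fork and zeta is not conditioned on; eta is a collider and eta is conditioned on, which opens it; tau is a fork and tau is not conditioned on — no node blocks this path, so it is active.
Path 2: theta ← gamma → alpha ← zeta → kappa
  gamma is a fork and gamma is not conditioned on; alpha is a collider and alpha is conditioned on, which opens it; zeta is a fork and zeta is not conditioned on — no node blocks this path, so it is active.
Path 3: theta ← gamma → kappa
  gamma is a fork and gamma is not conditioned on — no node blocks this path, so it is active.
Path 4: theta ← zeta → eta ← tau → kappa
  zeta is a fork and zeta is not conditioned on; eta is a collider and eta is conditioned on, which opens it; tau is a fork and tau is not conditioned on — no node blocks this path, so it is active.
Path 5: theta ← zeta → alpha ← gamma → kappa
  zeta is a fork and zeta is not conditioned on; alpha is a collider and alpha is conditioned on, which opens it; gamma is a fork and gamma is not conditioned on — no node blocks this path, so it is active.
Path 6: theta ← zeta → kappa
  zeta is a fork and zeta is not conditioned on — no node blocks this path, so it is active.
At least one path is unblocked, so d-separation fails.

No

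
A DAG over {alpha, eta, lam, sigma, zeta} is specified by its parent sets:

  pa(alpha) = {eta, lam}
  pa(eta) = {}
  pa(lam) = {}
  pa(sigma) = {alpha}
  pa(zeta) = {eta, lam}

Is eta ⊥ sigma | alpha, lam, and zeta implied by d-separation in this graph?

Enumerating the 2 paths from eta to sigma and testing each for blocking by {alpha, lam, zeta}:
  1. eta → zeta ← lam → alpha → sigma — zeta:collider[open]; lam:fork[blocks]; alpha:chain[blocks] ⇒ blocked
  2. eta → alpha → sigma — alpha:chain[blocks] ⇒ blocked
Every path is blocked, so eta and sigma are d-separated given {alpha, lam, zeta}.

Yes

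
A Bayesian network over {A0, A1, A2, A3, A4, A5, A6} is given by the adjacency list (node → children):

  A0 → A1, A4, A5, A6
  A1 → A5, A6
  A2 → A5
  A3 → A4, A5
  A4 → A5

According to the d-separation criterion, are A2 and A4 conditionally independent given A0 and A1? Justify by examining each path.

Yes

We examine all 5 paths between A2 and A4:
Path 1: A2 → A5 ← A1 ← A0 → A4
  A5 is a collider here and neither A5 nor any of its descendants is conditioned on, so the collider stays closed — the path is blocked at A5.
Path 2: A2 → A5 ← A1 → A6 ← A0 → A4
  A5 is a collider here and neither A5 nor any of its descendants is conditioned on, so the collider stays closed — the path is blocked at A5.
Path 3: A2 → A5 ← A3 → A4
  A5 is a collider here and neither A5 nor any of its descendants is conditioned on, so the collider stays closed — the path is blocked at A5.
Path 4: A2 → A5 ← A0 → A4
  A5 is a collider here and neither A5 nor any of its descendants is conditioned on, so the collider stays closed — the path is blocked at A5.
Path 5: A2 → A5 ← A4
  A5 is a collider here and neither A5 nor any of its descendants is conditioned on, so the collider stays closed — the path is blocked at A5.
All paths are blocked; A2 ⊥ A4 | {A0, A1} holds.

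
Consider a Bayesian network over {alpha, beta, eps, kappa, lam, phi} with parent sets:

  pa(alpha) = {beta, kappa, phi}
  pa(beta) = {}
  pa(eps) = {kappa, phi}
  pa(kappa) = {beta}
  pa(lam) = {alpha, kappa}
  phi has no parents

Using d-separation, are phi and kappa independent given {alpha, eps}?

4 paths connect phi and kappa; each must be blocked for d-separation to hold:
Path 1: phi → alpha → lam ← kappa
  alpha is a chain here and alpha is conditioned on, so the path is blocked at alpha.
Path 2: phi → alpha ← kappa
  alpha is a collider and alpha is conditioned on, which opens it — no node blocks this path, so it is active.
Path 3: phi → alpha ← beta → kappa
  alpha is a collider and alpha is conditioned on, which opens it; beta is a fork and beta is not conditioned on — no node blocks this path, so it is active.
Path 4: phi → eps ← kappa
  eps is a collider and eps is conditioned on, which opens it — no node blocks this path, so it is active.
At least one path is unblocked, so d-separation fails.

No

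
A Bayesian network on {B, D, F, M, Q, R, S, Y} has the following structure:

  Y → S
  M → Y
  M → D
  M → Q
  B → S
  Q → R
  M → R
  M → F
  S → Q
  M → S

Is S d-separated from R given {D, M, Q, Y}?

6 paths connect S and R; each must be blocked for d-separation to hold:
  1. S → Q → R — Q:chain[blocks] ⇒ blocked
  2. S → Q ← M → R — Q:collider[open]; M:fork[blocks] ⇒ blocked
  3. S ← Y ← M → Q → R — Y:chain[blocks]; M:fork[blocks]; Q:chain[blocks] ⇒ blocked
  4. S ← Y ← M → R — Y:chain[blocks]; M:fork[blocks] ⇒ blocked
  5. S ← M → Q → R — M:fork[blocks]; Q:chain[blocks] ⇒ blocked
  6. S ← M → R — M:fork[blocks] ⇒ blocked
All paths are blocked; S ⊥ R | {D, M, Q, Y} holds.

Yes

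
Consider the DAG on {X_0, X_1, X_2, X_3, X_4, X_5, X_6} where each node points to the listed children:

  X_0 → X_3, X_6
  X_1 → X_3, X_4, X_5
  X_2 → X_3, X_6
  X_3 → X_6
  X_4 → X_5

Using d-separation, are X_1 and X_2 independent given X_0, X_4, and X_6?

No

3 paths connect X_1 and X_2; each must be blocked for d-separation to hold:
Path 1: X_1 → X_3 ← X_0 → X_6 ← X_2
  X_0 is a fork here and X_0 is conditioned on, so the path is blocked at X_0.
Path 2: X_1 → X_3 ← X_2
  X_3 is a collider and its descendant X_6 is conditioned on, which opens it — no node blocks this path, so it is active.
Path 3: X_1 → X_3 → X_6 ← X_2
  X_3 is a chain and X_3 is not conditioned on; X_6 is a collider and X_6 is conditioned on, which opens it — no node blocks this path, so it is active.
At least one path is unblocked, so d-separation fails.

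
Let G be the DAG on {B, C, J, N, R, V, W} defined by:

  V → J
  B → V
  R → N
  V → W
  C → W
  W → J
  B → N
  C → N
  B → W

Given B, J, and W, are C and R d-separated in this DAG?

Yes

4 paths connect C and R; each must be blocked for d-separation to hold:
  1. C → N ← R — N:collider[blocks] ⇒ blocked
  2. C → W ← B → N ← R — W:collider[open]; B:fork[blocks]; N:collider[blocks] ⇒ blocked
  3. C → W → J ← V ← B → N ← R — W:chain[blocks]; J:collider[open]; V:chain[open]; B:fork[blocks]; N:collider[blocks] ⇒ blocked
  4. C → W ← V ← B → N ← R — W:collider[open]; V:chain[open]; B:fork[blocks]; N:collider[blocks] ⇒ blocked
All paths are blocked; C ⊥ R | {B, J, W} holds.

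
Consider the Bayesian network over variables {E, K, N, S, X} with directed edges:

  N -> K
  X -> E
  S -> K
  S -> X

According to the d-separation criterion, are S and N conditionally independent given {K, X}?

No

The only undirected path from S to N is:
  1. S → K ← N — K:collider[open] ⇒ active
At least one path is unblocked, so d-separation fails.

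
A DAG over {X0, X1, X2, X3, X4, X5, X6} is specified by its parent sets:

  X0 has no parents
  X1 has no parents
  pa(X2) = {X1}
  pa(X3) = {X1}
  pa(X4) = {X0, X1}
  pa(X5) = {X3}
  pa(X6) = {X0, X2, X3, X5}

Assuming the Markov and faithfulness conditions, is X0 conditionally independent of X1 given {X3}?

4 paths connect X0 and X1; each must be blocked for d-separation to hold:
  1. X0 → X4 ← X1 — X4:collider[blocks] ⇒ blocked
  2. X0 → X6 ← X2 ← X1 — X6:collider[blocks]; X2:chain[open] ⇒ blocked
  3. X0 → X6 ← X3 ← X1 — X6:collider[blocks]; X3:chain[blocks] ⇒ blocked
  4. X0 → X6 ← X5 ← X3 ← X1 — X6:collider[blocks]; X5:chain[open]; X3:chain[blocks] ⇒ blocked
Since every path is blocked, d-separation holds.

Yes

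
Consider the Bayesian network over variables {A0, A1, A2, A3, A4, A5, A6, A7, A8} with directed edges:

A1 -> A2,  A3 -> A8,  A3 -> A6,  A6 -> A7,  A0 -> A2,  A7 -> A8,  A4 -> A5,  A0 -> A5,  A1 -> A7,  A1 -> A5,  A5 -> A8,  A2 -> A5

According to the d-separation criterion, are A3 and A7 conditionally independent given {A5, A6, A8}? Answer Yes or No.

No

Enumerating the 5 paths from A3 to A7 and testing each for blocking by {A5, A6, A8}:
Path 1: A3 → A8 ← A5 ← A2 ← A1 → A7
  A5 is a chain here and A5 is conditioned on, so the path is blocked at A5.
Path 2: A3 → A8 ← A5 ← A1 → A7
  A5 is a chain here and A5 is conditioned on, so the path is blocked at A5.
Path 3: A3 → A8 ← A5 ← A0 → A2 ← A1 → A7
  A5 is a chain here and A5 is conditioned on, so the path is blocked at A5.
Path 4: A3 → A8 ← A7
  A8 is a collider and A8 is conditioned on, which opens it — no node blocks this path, so it is active.
Path 5: A3 → A6 → A7
  A6 is a chain here and A6 is conditioned on, so the path is blocked at A6.
Since the path A3 → A8 ← A7 is active, A3 and A7 are not d-separated given {A5, A6, A8}.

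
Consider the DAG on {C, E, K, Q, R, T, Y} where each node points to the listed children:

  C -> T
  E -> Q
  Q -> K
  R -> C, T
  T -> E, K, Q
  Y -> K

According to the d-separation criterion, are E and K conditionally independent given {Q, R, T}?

We examine all 4 paths between E and K:
  1. E ← T → Q → K — T:fork[blocks]; Q:chain[blocks] ⇒ blocked
  2. E ← T → K — T:fork[blocks] ⇒ blocked
  3. E → Q ← T → K — Q:collider[open]; T:fork[blocks] ⇒ blocked
  4. E → Q → K — Q:chain[blocks] ⇒ blocked
Every path is blocked, so E and K are d-separated given {Q, R, T}.

Yes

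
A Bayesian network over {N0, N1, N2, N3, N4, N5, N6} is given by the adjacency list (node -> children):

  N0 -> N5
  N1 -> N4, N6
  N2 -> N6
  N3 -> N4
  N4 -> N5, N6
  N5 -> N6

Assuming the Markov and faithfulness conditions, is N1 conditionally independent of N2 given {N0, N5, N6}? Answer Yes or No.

No

Enumerating the 3 paths from N1 to N2 and testing each for blocking by {N0, N5, N6}:
  1. N1 → N4 → N5 → N6 ← N2 — N4:chain[open]; N5:chain[blocks]; N6:collider[open] ⇒ blocked
  2. N1 → N4 → N6 ← N2 — N4:chain[open]; N6:collider[open] ⇒ active
  3. N1 → N6 ← N2 — N6:collider[open] ⇒ active
At least one path is unblocked, so d-separation fails.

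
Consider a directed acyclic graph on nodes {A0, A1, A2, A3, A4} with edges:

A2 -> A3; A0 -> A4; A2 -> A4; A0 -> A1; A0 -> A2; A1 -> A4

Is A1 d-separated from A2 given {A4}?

No — A1 and A2 are not d-separated given {A4}.

There are 4 undirected paths between A1 and A2; checking each against the conditioning set {A4}:
Path 1: A1 ← A0 → A2
  A0 is a fork and A0 is not conditioned on — no node blocks this path, so it is active.
Path 2: A1 ← A0 → A4 ← A2
  A0 is a fork and A0 is not conditioned on; A4 is a collider and A4 is conditioned on, which opens it — no node blocks this path, so it is active.
Path 3: A1 → A4 ← A2
  A4 is a collider and A4 is conditioned on, which opens it — no node blocks this path, so it is active.
Path 4: A1 → A4 ← A0 → A2
  A4 is a collider and A4 is conditioned on, which opens it; A0 is a fork and A0 is not conditioned on — no node blocks this path, so it is active.
At least one path is unblocked, so d-separation fails.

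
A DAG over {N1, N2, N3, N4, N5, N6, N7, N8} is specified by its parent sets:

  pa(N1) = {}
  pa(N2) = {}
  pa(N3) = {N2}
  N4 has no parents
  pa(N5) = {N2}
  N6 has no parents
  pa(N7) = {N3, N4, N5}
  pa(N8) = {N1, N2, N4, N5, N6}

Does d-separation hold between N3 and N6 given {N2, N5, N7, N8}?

There are 6 undirected paths between N3 and N6; checking each against the conditioning set {N2, N5, N7, N8}:
Path 1: N3 → N7 ← N5 → N8 ← N6
  N5 is a fork here and N5 is conditioned on, so the path is blocked at N5.
Path 2: N3 → N7 ← N5 ← N2 → N8 ← N6
  N5 is a chain here and N5 is conditioned on, so the path is blocked at N5.
Path 3: N3 → N7 ← N4 → N8 ← N6
  N7 is a collider and N7 is conditioned on, which opens it; N4 is a fork and N4 is not conditioned on; N8 is a collider and N8 is conditioned on, which opens it — no node blocks this path, so it is active.
Path 4: N3 ← N2 → N8 ← N6
  N2 is a fork here and N2 is conditioned on, so the path is blocked at N2.
Path 5: N3 ← N2 → N5 → N7 ← N4 → N8 ← N6
  N2 is a fork here and N2 is conditioned on, so the path is blocked at N2.
Path 6: N3 ← N2 → N5 → N8 ← N6
  N2 is a fork here and N2 is conditioned on, so the path is blocked at N2.
Because an active path exists, N3 and N6 are not d-separated.

No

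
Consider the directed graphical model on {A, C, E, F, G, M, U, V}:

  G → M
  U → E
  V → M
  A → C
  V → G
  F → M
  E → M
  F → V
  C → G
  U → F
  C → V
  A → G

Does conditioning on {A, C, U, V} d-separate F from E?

Enumerating the 6 paths from F to E and testing each for blocking by {A, C, U, V}:
Path 1: F → V ← C ← A → G → M ← E
  C is a chain here and C is conditioned on, so the path is blocked at C.
Path 2: F → V ← C → G → M ← E
  C is a fork here and C is conditioned on, so the path is blocked at C.
Path 3: F → V → M ← E
  V is a chain here and V is conditioned on, so the path is blocked at V.
Path 4: F → V → G → M ← E
  V is a chain here and V is conditioned on, so the path is blocked at V.
Path 5: F → M ← E
  M is a collider here and neither M nor any of its descendants is conditioned on, so the collider stays closed — the path is blocked at M.
Path 6: F ← U → E
  U is a fork here and U is conditioned on, so the path is blocked at U.
Since every path is blocked, d-separation holds.

Yes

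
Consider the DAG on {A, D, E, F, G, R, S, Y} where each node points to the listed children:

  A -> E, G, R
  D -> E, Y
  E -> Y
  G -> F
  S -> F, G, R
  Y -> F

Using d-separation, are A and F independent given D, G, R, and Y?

We examine all 6 paths between A and F:
  1. A → R ← S → F — R:collider[open]; S:fork[open] ⇒ active
  2. A → R ← S → G → F — R:collider[open]; S:fork[open]; G:chain[blocks] ⇒ blocked
  3. A → G → F — G:chain[blocks] ⇒ blocked
  4. A → G ← S → F — G:collider[open]; S:fork[open] ⇒ active
  5. A → E → Y → F — E:chain[open]; Y:chain[blocks] ⇒ blocked
  6. A → E ← D → Y → F — E:collider[open]; D:fork[blocks]; Y:chain[blocks] ⇒ blocked
At least one path is unblocked, so d-separation fails.

No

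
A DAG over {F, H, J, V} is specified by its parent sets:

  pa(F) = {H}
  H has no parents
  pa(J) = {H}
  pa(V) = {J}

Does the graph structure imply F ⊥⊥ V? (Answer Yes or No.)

No

The only undirected path from F to V is:
Path 1: F ← H → J → V
  H is a fork and H is not conditioned on; J is a chain and J is not conditioned on — no node blocks this path, so it is active.
At least one path is unblocked, so d-separation fails.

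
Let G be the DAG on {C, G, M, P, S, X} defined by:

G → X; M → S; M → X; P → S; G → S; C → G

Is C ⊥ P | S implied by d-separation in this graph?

There are 2 undirected paths between C and P; checking each against the conditioning set {S}:
  1. C → G → S ← P — G:chain[open]; S:collider[open] ⇒ active
  2. C → G → X ← M → S ← P — G:chain[open]; X:collider[blocks]; M:fork[open]; S:collider[open] ⇒ blocked
At least one path is unblocked, so d-separation fails.

No — C and P are not d-separated given {S}.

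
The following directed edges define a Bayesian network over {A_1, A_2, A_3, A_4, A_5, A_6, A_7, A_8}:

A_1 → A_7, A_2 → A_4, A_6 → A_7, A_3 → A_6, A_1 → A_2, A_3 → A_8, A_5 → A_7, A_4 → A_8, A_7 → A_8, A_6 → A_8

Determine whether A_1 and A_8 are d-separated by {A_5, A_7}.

There are 4 undirected paths between A_1 and A_8; checking each against the conditioning set {A_5, A_7}:
Path 1: A_1 → A_7 ← A_6 ← A_3 → A_8
  A_7 is a collider and A_7 is conditioned on, which opens it; A_6 is a chain and A_6 is not conditioned on; A_3 is a fork and A_3 is not conditioned on — no node blocks this path, so it is active.
Path 2: A_1 → A_7 ← A_6 → A_8
  A_7 is a collider and A_7 is conditioned on, which opens it; A_6 is a fork and A_6 is not conditioned on — no node blocks this path, so it is active.
Path 3: A_1 → A_7 → A_8
  A_7 is a chain here and A_7 is conditioned on, so the path is blocked at A_7.
Path 4: A_1 → A_2 → A_4 → A_8
  A_2 is a chain and A_2 is not conditioned on; A_4 is a chain and A_4 is not conditioned on — no node blocks this path, so it is active.
Because an active path exists, A_1 and A_8 are not d-separated.

No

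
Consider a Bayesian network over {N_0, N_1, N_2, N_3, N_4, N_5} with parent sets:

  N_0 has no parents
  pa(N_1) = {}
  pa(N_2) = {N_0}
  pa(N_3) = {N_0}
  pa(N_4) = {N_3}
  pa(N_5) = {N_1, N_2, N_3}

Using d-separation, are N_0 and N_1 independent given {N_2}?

We examine all 2 paths between N_0 and N_1:
  1. N_0 → N_2 → N_5 ← N_1 — N_2:chain[blocks]; N_5:collider[blocks] ⇒ blocked
  2. N_0 → N_3 → N_5 ← N_1 — N_3:chain[open]; N_5:collider[blocks] ⇒ blocked
All paths are blocked; N_0 ⊥ N_1 | {N_2} holds.

Yes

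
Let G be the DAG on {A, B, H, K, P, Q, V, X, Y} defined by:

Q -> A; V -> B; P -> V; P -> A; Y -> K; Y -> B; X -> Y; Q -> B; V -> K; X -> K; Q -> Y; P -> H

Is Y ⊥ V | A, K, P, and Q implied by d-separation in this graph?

We examine all 6 paths between Y and V:
  1. Y ← X → K ← V — X:fork[open]; K:collider[open] ⇒ active
  2. Y ← Q → B ← V — Q:fork[blocks]; B:collider[blocks] ⇒ blocked
  3. Y ← Q → A ← P → V — Q:fork[blocks]; A:collider[open]; P:fork[blocks] ⇒ blocked
  4. Y → K ← V — K:collider[open] ⇒ active
  5. Y → B ← Q → A ← P → V — B:collider[blocks]; Q:fork[blocks]; A:collider[open]; P:fork[blocks] ⇒ blocked
  6. Y → B ← V — B:collider[blocks] ⇒ blocked
Since the path Y ← X → K ← V is active, Y and V are not d-separated given {A, K, P, Q}.

No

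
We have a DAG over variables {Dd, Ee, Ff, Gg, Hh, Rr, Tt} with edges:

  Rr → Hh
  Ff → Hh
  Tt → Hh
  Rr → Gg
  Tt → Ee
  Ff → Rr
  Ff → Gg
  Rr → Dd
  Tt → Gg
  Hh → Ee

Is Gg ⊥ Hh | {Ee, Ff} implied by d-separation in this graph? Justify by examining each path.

We examine all 6 paths between Gg and Hh:
Path 1: Gg ← Ff → Hh
  Ff is a fork here and Ff is conditioned on, so the path is blocked at Ff.
Path 2: Gg ← Ff → Rr → Hh
  Ff is a fork here and Ff is conditioned on, so the path is blocked at Ff.
Path 3: Gg ← Rr ← Ff → Hh
  Ff is a fork here and Ff is conditioned on, so the path is blocked at Ff.
Path 4: Gg ← Rr → Hh
  Rr is a fork and Rr is not conditioned on — no node blocks this path, so it is active.
Path 5: Gg ← Tt → Hh
  Tt is a fork and Tt is not conditioned on — no node blocks this path, so it is active.
Path 6: Gg ← Tt → Ee ← Hh
  Tt is a fork and Tt is not conditioned on; Ee is a collider and Ee is conditioned on, which opens it — no node blocks this path, so it is active.
Because an active path exists, Gg and Hh are not d-separated.

No — Gg and Hh are not d-separated given {Ee, Ff}.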